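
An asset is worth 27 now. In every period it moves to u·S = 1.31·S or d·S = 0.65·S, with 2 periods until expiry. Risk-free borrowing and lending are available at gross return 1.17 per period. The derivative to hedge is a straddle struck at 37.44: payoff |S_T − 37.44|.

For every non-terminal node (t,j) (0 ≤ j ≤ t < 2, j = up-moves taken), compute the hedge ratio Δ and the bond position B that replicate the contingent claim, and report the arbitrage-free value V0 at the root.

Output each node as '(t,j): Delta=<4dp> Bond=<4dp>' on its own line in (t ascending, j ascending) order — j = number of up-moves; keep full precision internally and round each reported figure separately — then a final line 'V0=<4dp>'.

No-arbitrage ⇒ martingale measure with p* = (R−d)/(u−d) = 0.7879.
Terminal payoffs: V(2,0)=26.0325, V(2,1)=14.4495, V(2,2)=8.8947
(1,0): S=17.5500. Δ = (V_up−V_dn)/(S_up−S_dn) = (14.4495−26.0325)/(22.9905−11.4075) = -1.0000. V = [p*·14.4495 + (1−p*)·26.0325]/1.17 = 14.4500. B = V − Δ·S = 32.0000.
(1,1): S=35.3700. Δ = (V_up−V_dn)/(S_up−S_dn) = (8.8947−14.4495)/(46.3347−22.9905) = -0.2380. V = [p*·8.8947 + (1−p*)·14.4495]/1.17 = 8.6094. B = V − Δ·S = 17.0258.
(0,0): S=27.0000. Δ = (V_up−V_dn)/(S_up−S_dn) = (8.6094−14.4500)/(35.3700−17.5500) = -0.3278. V = [p*·8.6094 + (1−p*)·14.4500]/1.17 = 8.4174. B = V − Δ·S = 17.2668.
Root portfolio cost Δ·27+B reproduces V0=8.4174.

(0,0): Delta=-0.3278 Bond=17.2668
(1,0): Delta=-1.0000 Bond=32.0000
(1,1): Delta=-0.2380 Bond=17.0258
V0=8.4174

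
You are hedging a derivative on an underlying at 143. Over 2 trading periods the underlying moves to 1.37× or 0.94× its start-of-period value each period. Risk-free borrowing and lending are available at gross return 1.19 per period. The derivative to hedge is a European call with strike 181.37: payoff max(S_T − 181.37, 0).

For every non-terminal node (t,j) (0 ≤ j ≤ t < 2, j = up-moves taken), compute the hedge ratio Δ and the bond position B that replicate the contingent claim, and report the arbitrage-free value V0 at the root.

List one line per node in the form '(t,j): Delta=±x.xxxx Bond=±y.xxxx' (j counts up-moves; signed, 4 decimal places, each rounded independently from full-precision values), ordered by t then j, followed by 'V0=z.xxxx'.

(0,0): Delta=0.6853 Bond=-76.2634
(1,0): Delta=0.0482 Bond=-5.1168
(1,1): Delta=1.0000 Bond=-152.4118
V0=21.7305

Under the risk-neutral measure, an up-move has probability p* = (R−d)/(u−d) = 0.5814 and values discount at R = 1.19.
Terminal payoffs: V(2,0)=0.0000, V(2,1)=2.7854, V(2,2)=87.0267
Node (1,0) S=134.4200: V=(p*·2.7854+(1−p*)·0.0000)/1.19=1.3609; Δ=(2.7854−0.0000)/(184.1554−126.3548)=0.0482; B=V−Δ·S=-5.1168
Node (1,1) S=195.9100: V=(p*·87.0267+(1−p*)·2.7854)/1.19=43.4982; Δ=(87.0267−2.7854)/(268.3967−184.1554)=1.0000; B=V−Δ·S=-152.4118
Node (0,0) S=143.0000: V=(p*·43.4982+(1−p*)·1.3609)/1.19=21.7305; Δ=(43.4982−1.3609)/(195.9100−134.4200)=0.6853; B=V−Δ·S=-76.2634
The time-0 hedge costs 21.7305, which is the no-arbitrage price.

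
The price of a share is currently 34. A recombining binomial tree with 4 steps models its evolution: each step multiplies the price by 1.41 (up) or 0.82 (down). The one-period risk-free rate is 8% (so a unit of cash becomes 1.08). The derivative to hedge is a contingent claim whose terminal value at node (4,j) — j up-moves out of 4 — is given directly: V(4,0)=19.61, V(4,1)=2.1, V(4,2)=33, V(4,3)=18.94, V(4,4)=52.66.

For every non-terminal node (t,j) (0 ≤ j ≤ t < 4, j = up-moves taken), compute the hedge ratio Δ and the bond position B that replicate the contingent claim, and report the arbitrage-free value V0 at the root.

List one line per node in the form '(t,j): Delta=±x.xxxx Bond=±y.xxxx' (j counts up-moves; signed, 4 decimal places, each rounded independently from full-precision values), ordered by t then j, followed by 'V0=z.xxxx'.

(0,0): Delta=0.3174 Bond=4.0628
(1,0): Delta=0.3661 Bond=3.0293
(1,1): Delta=0.2814 Bond=6.1121
(2,0): Delta=0.2625 Bond=5.6414
(2,1): Delta=0.4426 Bond=0.2638
(2,2): Delta=0.1624 Bond=14.6445
(3,0): Delta=-1.5831 Bond=40.6907
(3,1): Delta=1.6247 Bond=-37.8202
(3,2): Delta=-0.4299 Bond=48.6491
(3,3): Delta=0.5997 Bond=-25.8566
V0=14.8537

The replicating-portfolio and risk-neutral prices coincide; use p* = (1.08−0.82)/(1.41−0.82) = 0.4407 for the latter.
Terminal values V(4,·): V(4,0)=19.6100, V(4,1)=2.1000, V(4,2)=33.0000, V(4,3)=18.9400, V(4,4)=52.6600
  t=3,j=0: stock 18.7465 → up 26.4326 (V=2.1000), down 15.3721 (V=19.6100). Price 11.0127; hedge Δ=-1.5831, bond B=40.6907.
  t=3,j=1: stock 32.2349 → up 45.4511 (V=33.0000), down 26.4326 (V=2.1000). Price 14.5527; hedge Δ=1.6247, bond B=-37.8202.
  t=3,j=2: stock 55.4282 → up 78.1538 (V=18.9400), down 45.4511 (V=33.0000). Price 24.8186; hedge Δ=-0.4299, bond B=48.6491.
  t=3,j=3: stock 95.3095 → up 134.3864 (V=52.6600), down 78.1538 (V=18.9400). Price 31.2960; hedge Δ=0.5997, bond B=-25.8566.
  t=2,j=0: stock 22.8616 → up 32.2349 (V=14.5527), down 18.7465 (V=11.0127). Price 11.6414; hedge Δ=0.2625, bond B=5.6414.
  t=2,j=1: stock 39.3108 → up 55.4282 (V=24.8186), down 32.2349 (V=14.5527). Price 17.6636; hedge Δ=0.4426, bond B=0.2638.
  t=2,j=2: stock 67.5954 → up 95.3095 (V=31.2960), down 55.4282 (V=24.8186). Price 25.6232; hedge Δ=0.1624, bond B=14.6445.
  t=1,j=0: stock 27.8800 → up 39.3108 (V=17.6636), down 22.8616 (V=11.6414). Price 13.2363; hedge Δ=0.3661, bond B=3.0293.
  t=1,j=1: stock 47.9400 → up 67.5954 (V=25.6232), down 39.3108 (V=17.6636). Price 19.6030; hedge Δ=0.2814, bond B=6.1121.
  t=0,j=0: stock 34.0000 → up 47.9400 (V=19.6030), down 27.8800 (V=13.2363). Price 14.8537; hedge Δ=0.3174, bond B=4.0628.
Root portfolio cost Δ·34+B reproduces V0=14.8537.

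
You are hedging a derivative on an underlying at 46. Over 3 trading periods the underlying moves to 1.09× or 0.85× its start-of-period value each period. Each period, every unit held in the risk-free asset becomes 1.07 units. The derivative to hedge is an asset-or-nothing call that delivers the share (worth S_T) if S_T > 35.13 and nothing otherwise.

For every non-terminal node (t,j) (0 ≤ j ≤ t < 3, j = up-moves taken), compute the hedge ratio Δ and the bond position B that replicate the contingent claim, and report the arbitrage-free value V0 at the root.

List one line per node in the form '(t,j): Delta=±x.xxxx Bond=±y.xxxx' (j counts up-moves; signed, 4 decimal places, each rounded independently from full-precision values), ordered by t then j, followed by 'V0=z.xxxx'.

Risk-neutral probability p* = (R−d)/(u−d) = (1.07−0.85)/(1.09−0.85) = 0.9167.
Terminal values V(3,·): V(3,0)=0.0000, V(3,1)=36.2261, V(3,2)=46.4547, V(3,3)=59.5713
  t=2,j=0: stock 33.2350 → up 36.2262 (V=36.2261), down 28.2497 (V=0.0000). Price 31.0349; hedge Δ=4.5417, bond B=-119.9074.
  t=2,j=1: stock 42.6190 → up 46.4547 (V=46.4547), down 36.2261 (V=36.2261). Price 42.6190; hedge Δ=1.0000, bond B=0.0000.
  t=2,j=2: stock 54.6526 → up 59.5713 (V=59.5713), down 46.4547 (V=46.4547). Price 54.6526; hedge Δ=1.0000, bond B=0.0000.
  t=1,j=0: stock 39.1000 → up 42.6190 (V=42.6190), down 33.2350 (V=31.0349). Price 38.9286; hedge Δ=1.2345, bond B=-9.3386.
  t=1,j=1: stock 50.1400 → up 54.6526 (V=54.6526), down 42.6190 (V=42.6190). Price 50.1400; hedge Δ=1.0000, bond B=0.0000.
  t=0,j=0: stock 46.0000 → up 50.1400 (V=50.1400), down 39.1000 (V=38.9286). Price 45.9867; hedge Δ=1.0155, bond B=-0.7273.
Self-financing check: at every node Δ·S+B equals the discounted successor values.

(0,0): Delta=1.0155 Bond=-0.7273
(1,0): Delta=1.2345 Bond=-9.3386
(1,1): Delta=1.0000 Bond=0.0000
(2,0): Delta=4.5417 Bond=-119.9074
(2,1): Delta=1.0000 Bond=0.0000
(2,2): Delta=1.0000 Bond=0.0000
V0=45.9867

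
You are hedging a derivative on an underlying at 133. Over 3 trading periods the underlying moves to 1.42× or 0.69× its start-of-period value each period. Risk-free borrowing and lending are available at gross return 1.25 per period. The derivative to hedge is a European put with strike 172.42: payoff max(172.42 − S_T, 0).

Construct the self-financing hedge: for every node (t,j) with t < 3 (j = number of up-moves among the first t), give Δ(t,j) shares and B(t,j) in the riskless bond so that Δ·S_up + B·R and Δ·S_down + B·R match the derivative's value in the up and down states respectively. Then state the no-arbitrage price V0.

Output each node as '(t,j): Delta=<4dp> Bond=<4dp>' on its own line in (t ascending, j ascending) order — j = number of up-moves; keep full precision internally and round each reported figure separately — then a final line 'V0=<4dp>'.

(0,0): Delta=-0.2108 Bond=34.1458
(1,0): Delta=-0.8843 Bond=104.4901
(1,1): Delta=-0.1115 Bond=23.9191
(2,0): Delta=-1.0000 Bond=137.9360
(2,1): Delta=-0.8673 Bond=128.3894
(2,2): Delta=0.0000 Bond=0.0000
V0=6.1045

The replicating-portfolio and risk-neutral prices coincide; use p* = (1.25−0.69)/(1.42−0.69) = 0.7671 for the latter.
Terminal payoffs: V(3,0)=128.7283, V(3,1)=82.5038, V(3,2)=0.0000, V(3,3)=0.0000
  t=2,j=0: stock 63.3213 → up 89.9162 (V=82.5038), down 43.6917 (V=128.7283). Price 74.6147; hedge Δ=-1.0000, bond B=137.9360.
  t=2,j=1: stock 130.3134 → up 185.0450 (V=0.0000), down 89.9162 (V=82.5038). Price 15.3706; hedge Δ=-0.8673, bond B=128.3894.
  t=2,j=2: stock 268.1812 → up 380.8173 (V=0.0000), down 185.0450 (V=0.0000). Price 0.0000; hedge Δ=0.0000, bond B=0.0000.
  t=1,j=0: stock 91.7700 → up 130.3134 (V=15.3706), down 63.3213 (V=74.6147). Price 23.3337; hedge Δ=-0.8843, bond B=104.4901.
  t=1,j=1: stock 188.8600 → up 268.1812 (V=0.0000), down 130.3134 (V=15.3706). Price 2.8636; hedge Δ=-0.1115, bond B=23.9191.
  t=0,j=0: stock 133.0000 → up 188.8600 (V=2.8636), down 91.7700 (V=23.3337). Price 6.1045; hedge Δ=-0.2108, bond B=34.1458.
The time-0 hedge costs 6.1045, which is the no-arbitrage price.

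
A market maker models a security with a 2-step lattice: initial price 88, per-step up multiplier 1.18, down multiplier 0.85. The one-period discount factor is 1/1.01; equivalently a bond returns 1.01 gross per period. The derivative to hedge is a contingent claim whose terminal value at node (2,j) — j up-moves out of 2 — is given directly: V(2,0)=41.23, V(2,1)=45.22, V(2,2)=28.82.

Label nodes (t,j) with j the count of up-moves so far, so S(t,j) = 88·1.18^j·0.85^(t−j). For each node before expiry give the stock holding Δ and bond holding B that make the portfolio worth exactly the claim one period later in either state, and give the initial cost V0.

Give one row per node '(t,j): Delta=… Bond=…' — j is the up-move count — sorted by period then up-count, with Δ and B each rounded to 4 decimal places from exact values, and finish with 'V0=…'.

The replicating-portfolio and risk-neutral prices coincide; use p* = (1.01−0.85)/(1.18−0.85) = 0.4848 for the latter.
Terminal payoffs: V(2,0)=41.2300, V(2,1)=45.2200, V(2,2)=28.8200
Node (1,0) S=74.8000: V=(p*·45.2200+(1−p*)·41.2300)/1.01=42.7372; Δ=(45.2200−41.2300)/(88.2640−63.5800)=0.1616; B=V−Δ·S=30.6463
Node (1,1) S=103.8400: V=(p*·28.8200+(1−p*)·45.2200)/1.01=36.8995; Δ=(28.8200−45.2200)/(122.5312−88.2640)=-0.4786; B=V−Δ·S=86.5965
Node (0,0) S=88.0000: V=(p*·36.8995+(1−p*)·42.7372)/1.01=39.5117; Δ=(36.8995−42.7372)/(103.8400−74.8000)=-0.2010; B=V−Δ·S=57.2016
The time-0 hedge costs 39.5117, which is the no-arbitrage price.

(0,0): Delta=-0.2010 Bond=57.2016
(1,0): Delta=0.1616 Bond=30.6463
(1,1): Delta=-0.4786 Bond=86.5965
V0=39.5117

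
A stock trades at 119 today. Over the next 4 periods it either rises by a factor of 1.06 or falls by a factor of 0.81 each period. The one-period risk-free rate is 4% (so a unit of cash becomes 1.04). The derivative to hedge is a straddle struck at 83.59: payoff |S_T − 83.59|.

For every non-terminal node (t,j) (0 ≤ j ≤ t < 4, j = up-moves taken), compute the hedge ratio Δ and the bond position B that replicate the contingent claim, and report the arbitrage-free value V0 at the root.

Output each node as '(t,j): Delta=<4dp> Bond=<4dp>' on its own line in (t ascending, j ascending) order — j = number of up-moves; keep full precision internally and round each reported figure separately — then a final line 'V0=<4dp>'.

Risk-neutral probability p* = (R−d)/(u−d) = (1.04−0.81)/(1.06−0.81) = 0.9200.
Payoff layer (t=4): V(4,0)=32.3644, V(4,1)=16.5540, V(4,2)=4.1361, V(4,3)=31.2120, V(4,4)=66.6448
(3,0): S=63.2415. Δ = (V_up−V_dn)/(S_up−S_dn) = (16.5540−32.3644)/(67.0360−51.2256) = -1.0000. V = [p*·16.5540 + (1−p*)·32.3644]/1.04 = 17.1335. B = V − Δ·S = 80.3750.
(3,1): S=82.7605. Δ = (V_up−V_dn)/(S_up−S_dn) = (4.1361−16.5540)/(87.7261−67.0360) = -0.6002. V = [p*·4.1361 + (1−p*)·16.5540]/1.04 = 4.9322. B = V − Δ·S = 54.6040.
(3,2): S=108.3038. Δ = (V_up−V_dn)/(S_up−S_dn) = (31.2120−4.1361)/(114.8020−87.7261) = 1.0000. V = [p*·31.2120 + (1−p*)·4.1361]/1.04 = 27.9288. B = V − Δ·S = -80.3750.
(3,3): S=141.7309. Δ = (V_up−V_dn)/(S_up−S_dn) = (66.6448−31.2120)/(150.2348−114.8020) = 1.0000. V = [p*·66.6448 + (1−p*)·31.2120]/1.04 = 61.3559. B = V − Δ·S = -80.3750.
(2,0): S=78.0759. Δ = (V_up−V_dn)/(S_up−S_dn) = (4.9322−17.1335)/(82.7605−63.2415) = -0.6251. V = [p*·4.9322 + (1−p*)·17.1335]/1.04 = 5.6811. B = V − Δ·S = 54.4863.
(2,1): S=102.1734. Δ = (V_up−V_dn)/(S_up−S_dn) = (27.9288−4.9322)/(108.3038−82.7605) = 0.9003. V = [p*·27.9288 + (1−p*)·4.9322]/1.04 = 25.0857. B = V − Δ·S = -66.9007.
(2,2): S=133.7084. Δ = (V_up−V_dn)/(S_up−S_dn) = (61.3559−27.9288)/(141.7309−108.3038) = 1.0000. V = [p*·61.3559 + (1−p*)·27.9288]/1.04 = 56.4247. B = V − Δ·S = -77.2837.
(1,0): S=96.3900. Δ = (V_up−V_dn)/(S_up−S_dn) = (25.0857−5.6811)/(102.1734−78.0759) = 0.8053. V = [p*·25.0857 + (1−p*)·5.6811]/1.04 = 22.6282. B = V − Δ·S = -54.9901.
(1,1): S=126.1400. Δ = (V_up−V_dn)/(S_up−S_dn) = (56.4247−25.0857)/(133.7084−102.1734) = 0.9938. V = [p*·56.4247 + (1−p*)·25.0857]/1.04 = 51.8439. B = V − Δ·S = -73.5125.
(0,0): S=119.0000. Δ = (V_up−V_dn)/(S_up−S_dn) = (51.8439−22.6282)/(126.1400−96.3900) = 0.9820. V = [p*·51.8439 + (1−p*)·22.6282]/1.04 = 47.6025. B = V − Δ·S = -69.2603.
Root portfolio cost Δ·119+B reproduces V0=47.6025.

(0,0): Delta=0.9820 Bond=-69.2603
(1,0): Delta=0.8053 Bond=-54.9901
(1,1): Delta=0.9938 Bond=-73.5125
(2,0): Delta=-0.6251 Bond=54.4863
(2,1): Delta=0.9003 Bond=-66.9007
(2,2): Delta=1.0000 Bond=-77.2837
(3,0): Delta=-1.0000 Bond=80.3750
(3,1): Delta=-0.6002 Bond=54.6040
(3,2): Delta=1.0000 Bond=-80.3750
(3,3): Delta=1.0000 Bond=-80.3750
V0=47.6025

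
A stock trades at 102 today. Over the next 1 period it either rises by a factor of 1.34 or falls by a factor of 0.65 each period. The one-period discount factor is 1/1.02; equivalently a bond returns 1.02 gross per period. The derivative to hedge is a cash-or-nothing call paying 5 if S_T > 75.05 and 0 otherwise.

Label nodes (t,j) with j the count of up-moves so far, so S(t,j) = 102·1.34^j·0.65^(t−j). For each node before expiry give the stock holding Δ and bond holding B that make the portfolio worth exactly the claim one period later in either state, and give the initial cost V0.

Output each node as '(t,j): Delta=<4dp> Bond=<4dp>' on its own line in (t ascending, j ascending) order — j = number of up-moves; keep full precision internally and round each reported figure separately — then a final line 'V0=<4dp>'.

(0,0): Delta=0.0710 Bond=-4.6178
V0=2.6286

Risk-neutral probability p* = (R−d)/(u−d) = (1.02−0.65)/(1.34−0.65) = 0.5362.
Terminal values V(1,·): V(1,0)=0.0000, V(1,1)=5.0000
  t=0,j=0: stock 102.0000 → up 136.6800 (V=5.0000), down 66.3000 (V=0.0000). Price 2.6286; hedge Δ=0.0710, bond B=-4.6178.
The time-0 hedge costs 2.6286, which is the no-arbitrage price.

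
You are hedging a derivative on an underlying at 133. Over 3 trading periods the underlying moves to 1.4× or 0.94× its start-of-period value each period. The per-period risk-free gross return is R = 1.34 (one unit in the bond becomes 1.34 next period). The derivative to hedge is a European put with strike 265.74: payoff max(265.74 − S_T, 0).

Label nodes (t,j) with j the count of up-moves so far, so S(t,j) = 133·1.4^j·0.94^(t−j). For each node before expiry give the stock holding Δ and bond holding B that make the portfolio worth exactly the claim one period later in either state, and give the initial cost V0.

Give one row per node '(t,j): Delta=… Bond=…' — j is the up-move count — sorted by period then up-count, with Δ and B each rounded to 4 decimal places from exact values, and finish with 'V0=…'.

(0,0): Delta=-0.3171 Bond=46.7317
(1,0): Delta=-1.0000 Bond=147.9951
(1,1): Delta=-0.2483 Bond=49.8142
(2,0): Delta=-1.0000 Bond=198.3134
(2,1): Delta=-1.0000 Bond=198.3134
(2,2): Delta=-0.1726 Bond=47.0167
V0=4.5558

The replicating-portfolio and risk-neutral prices coincide; use p* = (1.34−0.94)/(1.4−0.94) = 0.8696 for the latter.
Terminal payoffs: V(3,0)=155.2723, V(3,1)=101.2137, V(3,2)=20.7008, V(3,3)=0.0000
(2,0): S=117.5188. Δ = (V_up−V_dn)/(S_up−S_dn) = (101.2137−155.2723)/(164.5263−110.4677) = -1.0000. V = [p*·101.2137 + (1−p*)·155.2723]/1.34 = 80.7946. B = V − Δ·S = 198.3134.
(2,1): S=175.0280. Δ = (V_up−V_dn)/(S_up−S_dn) = (20.7008−101.2137)/(245.0392−164.5263) = -1.0000. V = [p*·20.7008 + (1−p*)·101.2137]/1.34 = 23.2854. B = V − Δ·S = 198.3134.
(2,2): S=260.6800. Δ = (V_up−V_dn)/(S_up−S_dn) = (0.0000−20.7008)/(364.9520−245.0392) = -0.1726. V = [p*·0.0000 + (1−p*)·20.7008]/1.34 = 2.0150. B = V − Δ·S = 47.0167.
(1,0): S=125.0200. Δ = (V_up−V_dn)/(S_up−S_dn) = (23.2854−80.7946)/(175.0280−117.5188) = -1.0000. V = [p*·23.2854 + (1−p*)·80.7946]/1.34 = 22.9751. B = V − Δ·S = 147.9951.
(1,1): S=186.2000. Δ = (V_up−V_dn)/(S_up−S_dn) = (2.0150−23.2854)/(260.6800−175.0280) = -0.2483. V = [p*·2.0150 + (1−p*)·23.2854]/1.34 = 3.5742. B = V − Δ·S = 49.8142.
(0,0): S=133.0000. Δ = (V_up−V_dn)/(S_up−S_dn) = (3.5742−22.9751)/(186.2000−125.0200) = -0.3171. V = [p*·3.5742 + (1−p*)·22.9751]/1.34 = 4.5558. B = V − Δ·S = 46.7317.
The time-0 hedge costs 4.5558, which is the no-arbitrage price.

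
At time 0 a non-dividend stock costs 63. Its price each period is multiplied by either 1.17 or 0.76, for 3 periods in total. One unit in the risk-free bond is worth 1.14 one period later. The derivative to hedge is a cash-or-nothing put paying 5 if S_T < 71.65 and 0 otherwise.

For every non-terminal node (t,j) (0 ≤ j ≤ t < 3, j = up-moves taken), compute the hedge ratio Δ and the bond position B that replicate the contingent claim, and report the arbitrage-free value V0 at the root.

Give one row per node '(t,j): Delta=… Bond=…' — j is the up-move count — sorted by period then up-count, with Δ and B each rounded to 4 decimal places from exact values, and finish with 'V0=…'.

Risk-neutral probability p* = (R−d)/(u−d) = (1.14−0.76)/(1.17−0.76) = 0.9268.
Payoff layer (t=3): V(3,0)=5.0000, V(3,1)=5.0000, V(3,2)=5.0000, V(3,3)=0.0000
(2,0): S=36.3888. Δ = (V_up−V_dn)/(S_up−S_dn) = (5.0000−5.0000)/(42.5749−27.6555) = 0.0000. V = [p*·5.0000 + (1−p*)·5.0000]/1.14 = 4.3860. B = V − Δ·S = 4.3860.
(2,1): S=56.0196. Δ = (V_up−V_dn)/(S_up−S_dn) = (5.0000−5.0000)/(65.5429−42.5749) = 0.0000. V = [p*·5.0000 + (1−p*)·5.0000]/1.14 = 4.3860. B = V − Δ·S = 4.3860.
(2,2): S=86.2407. Δ = (V_up−V_dn)/(S_up−S_dn) = (0.0000−5.0000)/(100.9016−65.5429) = -0.1414. V = [p*·0.0000 + (1−p*)·5.0000]/1.14 = 0.3209. B = V − Δ·S = 12.5160.
(1,0): S=47.8800. Δ = (V_up−V_dn)/(S_up−S_dn) = (4.3860−4.3860)/(56.0196−36.3888) = 0.0000. V = [p*·4.3860 + (1−p*)·4.3860]/1.14 = 3.8473. B = V − Δ·S = 3.8473.
(1,1): S=73.7100. Δ = (V_up−V_dn)/(S_up−S_dn) = (0.3209−4.3860)/(86.2407−56.0196) = -0.1345. V = [p*·0.3209 + (1−p*)·4.3860]/1.14 = 0.5424. B = V − Δ·S = 10.4572.
(0,0): S=63.0000. Δ = (V_up−V_dn)/(S_up−S_dn) = (0.5424−3.8473)/(73.7100−47.8800) = -0.1279. V = [p*·0.5424 + (1−p*)·3.8473]/1.14 = 0.6879. B = V − Δ·S = 8.7487.
Self-financing check: at every node Δ·S+B equals the discounted successor values.

(0,0): Delta=-0.1279 Bond=8.7487
(1,0): Delta=0.0000 Bond=3.8473
(1,1): Delta=-0.1345 Bond=10.4572
(2,0): Delta=0.0000 Bond=4.3860
(2,1): Delta=0.0000 Bond=4.3860
(2,2): Delta=-0.1414 Bond=12.5160
V0=0.6879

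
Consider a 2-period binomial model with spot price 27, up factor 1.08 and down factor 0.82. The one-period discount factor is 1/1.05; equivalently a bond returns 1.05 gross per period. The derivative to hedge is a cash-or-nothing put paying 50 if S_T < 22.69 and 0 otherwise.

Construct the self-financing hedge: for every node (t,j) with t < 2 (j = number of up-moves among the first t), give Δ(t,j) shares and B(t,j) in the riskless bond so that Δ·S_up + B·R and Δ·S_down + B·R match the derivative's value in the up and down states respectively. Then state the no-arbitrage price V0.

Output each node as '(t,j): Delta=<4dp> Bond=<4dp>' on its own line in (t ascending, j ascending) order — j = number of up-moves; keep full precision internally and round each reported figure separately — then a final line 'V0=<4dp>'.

(0,0): Delta=-0.7827 Bond=21.7365
(1,0): Delta=-8.6860 Bond=197.8022
(1,1): Delta=0.0000 Bond=0.0000
V0=0.6038

Risk-neutral probability p* = (R−d)/(u−d) = (1.05−0.82)/(1.08−0.82) = 0.8846.
Terminal values V(2,·): V(2,0)=50.0000, V(2,1)=0.0000, V(2,2)=0.0000
(1,0): S=22.1400. Δ = (V_up−V_dn)/(S_up−S_dn) = (0.0000−50.0000)/(23.9112−18.1548) = -8.6860. V = [p*·0.0000 + (1−p*)·50.0000]/1.05 = 5.4945. B = V − Δ·S = 197.8022.
(1,1): S=29.1600. Δ = (V_up−V_dn)/(S_up−S_dn) = (0.0000−0.0000)/(31.4928−23.9112) = 0.0000. V = [p*·0.0000 + (1−p*)·0.0000]/1.05 = 0.0000. B = V − Δ·S = 0.0000.
(0,0): S=27.0000. Δ = (V_up−V_dn)/(S_up−S_dn) = (0.0000−5.4945)/(29.1600−22.1400) = -0.7827. V = [p*·0.0000 + (1−p*)·5.4945]/1.05 = 0.6038. B = V − Δ·S = 21.7365.
Root portfolio cost Δ·27+B reproduces V0=0.6038.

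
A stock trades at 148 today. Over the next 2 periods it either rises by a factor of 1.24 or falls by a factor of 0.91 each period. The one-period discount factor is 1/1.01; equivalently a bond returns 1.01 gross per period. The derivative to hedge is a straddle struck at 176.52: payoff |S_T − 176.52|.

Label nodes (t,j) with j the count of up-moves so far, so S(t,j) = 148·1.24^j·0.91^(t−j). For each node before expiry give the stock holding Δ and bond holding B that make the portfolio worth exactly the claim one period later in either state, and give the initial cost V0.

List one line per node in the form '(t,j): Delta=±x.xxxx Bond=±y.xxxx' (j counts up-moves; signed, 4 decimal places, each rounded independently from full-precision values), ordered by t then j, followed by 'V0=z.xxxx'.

The replicating-portfolio and risk-neutral prices coincide; use p* = (1.01−0.91)/(1.24−0.91) = 0.3030 for the latter.
Terminal values V(2,·): V(2,0)=53.9612, V(2,1)=9.5168, V(2,2)=51.0448
Node (1,0) S=134.6800: V=(p*·9.5168+(1−p*)·53.9612)/1.01=40.0923; Δ=(9.5168−53.9612)/(167.0032−122.5588)=-1.0000; B=V−Δ·S=174.7723
Node (1,1) S=183.5200: V=(p*·51.0448+(1−p*)·9.5168)/1.01=21.8822; Δ=(51.0448−9.5168)/(227.5648−167.0032)=0.6857; B=V−Δ·S=-103.9602
Node (0,0) S=148.0000: V=(p*·21.8822+(1−p*)·40.0923)/1.01=34.2318; Δ=(21.8822−40.0923)/(183.5200−134.6800)=-0.3729; B=V−Δ·S=89.4138
The time-0 hedge costs 34.2318, which is the no-arbitrage price.

(0,0): Delta=-0.3729 Bond=89.4138
(1,0): Delta=-1.0000 Bond=174.7723
(1,1): Delta=0.6857 Bond=-103.9602
V0=34.2318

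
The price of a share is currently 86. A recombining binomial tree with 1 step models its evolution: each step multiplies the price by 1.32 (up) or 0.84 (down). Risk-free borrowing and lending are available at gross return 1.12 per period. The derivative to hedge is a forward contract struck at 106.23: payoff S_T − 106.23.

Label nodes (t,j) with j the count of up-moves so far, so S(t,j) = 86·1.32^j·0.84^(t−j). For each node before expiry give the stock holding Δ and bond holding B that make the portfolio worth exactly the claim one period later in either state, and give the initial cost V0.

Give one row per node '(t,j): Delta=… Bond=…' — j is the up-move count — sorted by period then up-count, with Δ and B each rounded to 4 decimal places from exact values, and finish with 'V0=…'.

Since d<R<u, set p* = (R−d)/(u−d) = 0.5833; price each node as the discounted p*-expectation of its children.
At expiry t=1: V(1,0)=-33.9900, V(1,1)=7.2900
  t=0,j=0: stock 86.0000 → up 113.5200 (V=7.2900), down 72.2400 (V=-33.9900). Price -8.8482; hedge Δ=1.0000, bond B=-94.8482.
Check: Δ(0,0)·S0 + B(0,0) = -8.8482 = V0.

(0,0): Delta=1.0000 Bond=-94.8482
V0=-8.8482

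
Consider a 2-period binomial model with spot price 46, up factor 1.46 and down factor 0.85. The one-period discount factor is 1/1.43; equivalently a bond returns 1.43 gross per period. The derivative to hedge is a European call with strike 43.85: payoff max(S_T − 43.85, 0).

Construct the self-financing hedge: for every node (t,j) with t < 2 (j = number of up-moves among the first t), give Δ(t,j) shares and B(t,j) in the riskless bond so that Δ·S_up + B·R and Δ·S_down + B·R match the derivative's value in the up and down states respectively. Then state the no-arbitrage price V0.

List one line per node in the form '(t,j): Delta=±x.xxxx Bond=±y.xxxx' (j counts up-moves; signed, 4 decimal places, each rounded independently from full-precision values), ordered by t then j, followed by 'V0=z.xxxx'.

Since d<R<u, set p* = (R−d)/(u−d) = 0.9508; price each node as the discounted p*-expectation of its children.
Terminal payoffs: V(2,0)=0.0000, V(2,1)=13.2360, V(2,2)=54.2036
  t=1,j=0: stock 39.1000 → up 57.0860 (V=13.2360), down 33.2350 (V=0.0000). Price 8.8007; hedge Δ=0.5549, bond B=-12.8976.
  t=1,j=1: stock 67.1600 → up 98.0536 (V=54.2036), down 57.0860 (V=13.2360). Price 36.4957; hedge Δ=1.0000, bond B=-30.6643.
  t=0,j=0: stock 46.0000 → up 67.1600 (V=36.4957), down 39.1000 (V=8.8007). Price 24.5690; hedge Δ=0.9870, bond B=-20.8326.
Self-financing check: at every node Δ·S+B equals the discounted successor values.

(0,0): Delta=0.9870 Bond=-20.8326
(1,0): Delta=0.5549 Bond=-12.8976
(1,1): Delta=1.0000 Bond=-30.6643
V0=24.5690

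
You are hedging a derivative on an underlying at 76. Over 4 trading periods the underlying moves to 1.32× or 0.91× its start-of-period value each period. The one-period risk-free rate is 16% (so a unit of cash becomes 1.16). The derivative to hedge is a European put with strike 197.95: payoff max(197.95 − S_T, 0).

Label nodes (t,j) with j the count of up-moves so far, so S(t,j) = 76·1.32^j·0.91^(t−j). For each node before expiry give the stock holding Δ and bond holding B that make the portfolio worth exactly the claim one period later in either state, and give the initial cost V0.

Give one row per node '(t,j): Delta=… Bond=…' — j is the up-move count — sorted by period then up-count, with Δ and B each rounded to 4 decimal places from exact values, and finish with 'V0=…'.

(0,0): Delta=-0.8472 Bond=100.2156
(1,0): Delta=-1.0000 Bond=126.8182
(1,1): Delta=-0.7798 Bond=109.4865
(2,0): Delta=-1.0000 Bond=147.1091
(2,1): Delta=-1.0000 Bond=147.1091
(2,2): Delta=-0.6826 Bond=114.1372
(3,0): Delta=-1.0000 Bond=170.6466
(3,1): Delta=-1.0000 Bond=170.6466
(3,2): Delta=-1.0000 Bond=170.6466
(3,3): Delta=-0.5426 Bond=107.9209
V0=35.8289

Risk-neutral probability p* = (R−d)/(u−d) = (1.16−0.91)/(1.32−0.91) = 0.6098.
Terminal values V(4,·): V(4,0)=145.8330, V(4,1)=122.3518, V(4,2)=88.2910, V(4,3)=38.8842, V(4,4)=0.0000
  t=3,j=0: stock 57.2714 → up 75.5982 (V=122.3518), down 52.1170 (V=145.8330). Price 113.3752; hedge Δ=-1.0000, bond B=170.6466.
  t=3,j=1: stock 83.0750 → up 109.6590 (V=88.2910), down 75.5982 (V=122.3518). Price 87.5716; hedge Δ=-1.0000, bond B=170.6466.
  t=3,j=2: stock 120.5044 → up 159.0658 (V=38.8842), down 109.6590 (V=88.2910). Price 50.1422; hedge Δ=-1.0000, bond B=170.6466.
  t=3,j=3: stock 174.7976 → up 230.7328 (V=0.0000), down 159.0658 (V=38.8842). Price 13.0813; hedge Δ=-0.5426, bond B=107.9209.
  t=2,j=0: stock 62.9356 → up 83.0750 (V=87.5716), down 57.2714 (V=113.3752). Price 84.1735; hedge Δ=-1.0000, bond B=147.1091.
  t=2,j=1: stock 91.2912 → up 120.5044 (V=50.1422), down 83.0750 (V=87.5716). Price 55.8179; hedge Δ=-1.0000, bond B=147.1091.
  t=2,j=2: stock 132.4224 → up 174.7976 (V=13.0813), down 120.5044 (V=50.1422). Price 23.7449; hedge Δ=-0.6826, bond B=114.1372.
  t=1,j=0: stock 69.1600 → up 91.2912 (V=55.8179), down 62.9356 (V=84.1735). Price 57.6582; hedge Δ=-1.0000, bond B=126.8182.
  t=1,j=1: stock 100.3200 → up 132.4224 (V=23.7449), down 91.2912 (V=55.8179). Price 31.2596; hedge Δ=-0.7798, bond B=109.4865.
  t=0,j=0: stock 76.0000 → up 100.3200 (V=31.2596), down 69.1600 (V=57.6582). Price 35.8289; hedge Δ=-0.8472, bond B=100.2156.
Check: Δ(0,0)·S0 + B(0,0) = 35.8289 = V0.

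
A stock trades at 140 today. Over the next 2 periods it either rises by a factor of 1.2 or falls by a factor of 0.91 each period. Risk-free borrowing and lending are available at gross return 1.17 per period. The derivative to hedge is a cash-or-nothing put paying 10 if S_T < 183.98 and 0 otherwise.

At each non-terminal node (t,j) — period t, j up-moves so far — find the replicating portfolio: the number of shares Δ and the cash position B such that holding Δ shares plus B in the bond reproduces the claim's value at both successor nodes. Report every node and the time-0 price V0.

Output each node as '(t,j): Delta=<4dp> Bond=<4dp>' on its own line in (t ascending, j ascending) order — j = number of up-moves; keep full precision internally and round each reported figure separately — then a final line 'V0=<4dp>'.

(0,0): Delta=-0.1887 Bond=27.8568
(1,0): Delta=0.0000 Bond=8.5470
(1,1): Delta=-0.2053 Bond=35.3669
V0=1.4332

Risk-neutral probability p* = (R−d)/(u−d) = (1.17−0.91)/(1.2−0.91) = 0.8966.
Terminal values V(2,·): V(2,0)=10.0000, V(2,1)=10.0000, V(2,2)=0.0000
Node (1,0) S=127.4000: V=(p*·10.0000+(1−p*)·10.0000)/1.17=8.5470; Δ=(10.0000−10.0000)/(152.8800−115.9340)=0.0000; B=V−Δ·S=8.5470
Node (1,1) S=168.0000: V=(p*·0.0000+(1−p*)·10.0000)/1.17=0.8842; Δ=(0.0000−10.0000)/(201.6000−152.8800)=-0.2053; B=V−Δ·S=35.3669
Node (0,0) S=140.0000: V=(p*·0.8842+(1−p*)·8.5470)/1.17=1.4332; Δ=(0.8842−8.5470)/(168.0000−127.4000)=-0.1887; B=V−Δ·S=27.8568
Each (Δ,B) replicates both successor values, so the strategy is self-financing and V0 is arbitrage-free.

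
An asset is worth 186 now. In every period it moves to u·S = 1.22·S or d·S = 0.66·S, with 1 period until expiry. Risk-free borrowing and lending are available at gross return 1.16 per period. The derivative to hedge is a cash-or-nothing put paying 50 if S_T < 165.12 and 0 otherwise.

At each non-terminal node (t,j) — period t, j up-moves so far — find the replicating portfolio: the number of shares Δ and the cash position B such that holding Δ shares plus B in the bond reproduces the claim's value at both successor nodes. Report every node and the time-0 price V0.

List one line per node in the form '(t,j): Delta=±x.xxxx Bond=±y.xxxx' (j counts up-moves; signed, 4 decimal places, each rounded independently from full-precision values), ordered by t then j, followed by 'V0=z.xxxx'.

Under the risk-neutral measure, an up-move has probability p* = (R−d)/(u−d) = 0.8929 and values discount at R = 1.16.
At expiry t=1: V(1,0)=50.0000, V(1,1)=0.0000
Node (0,0) S=186.0000: V=(p*·0.0000+(1−p*)·50.0000)/1.16=4.6182; Δ=(0.0000−50.0000)/(226.9200−122.7600)=-0.4800; B=V−Δ·S=93.9039
The time-0 hedge costs 4.6182, which is the no-arbitrage price.

(0,0): Delta=-0.4800 Bond=93.9039
V0=4.6182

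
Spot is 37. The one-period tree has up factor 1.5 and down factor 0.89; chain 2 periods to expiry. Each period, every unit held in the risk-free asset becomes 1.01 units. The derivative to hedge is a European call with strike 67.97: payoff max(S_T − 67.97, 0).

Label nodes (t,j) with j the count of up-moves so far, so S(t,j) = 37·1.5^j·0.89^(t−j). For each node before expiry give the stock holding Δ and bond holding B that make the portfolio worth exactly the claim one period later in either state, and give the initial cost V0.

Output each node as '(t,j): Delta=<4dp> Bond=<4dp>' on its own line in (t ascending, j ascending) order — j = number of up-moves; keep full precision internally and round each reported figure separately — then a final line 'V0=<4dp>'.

No-arbitrage ⇒ martingale measure with p* = (R−d)/(u−d) = 0.1967.
Terminal values V(2,·): V(2,0)=0.0000, V(2,1)=0.0000, V(2,2)=15.2800
(1,0): S=32.9300. Δ = (V_up−V_dn)/(S_up−S_dn) = (0.0000−0.0000)/(49.3950−29.3077) = 0.0000. V = [p*·0.0000 + (1−p*)·0.0000]/1.01 = 0.0000. B = V − Δ·S = 0.0000.
(1,1): S=55.5000. Δ = (V_up−V_dn)/(S_up−S_dn) = (15.2800−0.0000)/(83.2500−49.3950) = 0.4513. V = [p*·15.2800 + (1−p*)·0.0000]/1.01 = 2.9761. B = V − Δ·S = -22.0730.
(0,0): S=37.0000. Δ = (V_up−V_dn)/(S_up−S_dn) = (2.9761−0.0000)/(55.5000−32.9300) = 0.1319. V = [p*·2.9761 + (1−p*)·0.0000]/1.01 = 0.5797. B = V − Δ·S = -4.2992.
Self-financing check: at every node Δ·S+B equals the discounted successor values.

(0,0): Delta=0.1319 Bond=-4.2992
(1,0): Delta=0.0000 Bond=0.0000
(1,1): Delta=0.4513 Bond=-22.0730
V0=0.5797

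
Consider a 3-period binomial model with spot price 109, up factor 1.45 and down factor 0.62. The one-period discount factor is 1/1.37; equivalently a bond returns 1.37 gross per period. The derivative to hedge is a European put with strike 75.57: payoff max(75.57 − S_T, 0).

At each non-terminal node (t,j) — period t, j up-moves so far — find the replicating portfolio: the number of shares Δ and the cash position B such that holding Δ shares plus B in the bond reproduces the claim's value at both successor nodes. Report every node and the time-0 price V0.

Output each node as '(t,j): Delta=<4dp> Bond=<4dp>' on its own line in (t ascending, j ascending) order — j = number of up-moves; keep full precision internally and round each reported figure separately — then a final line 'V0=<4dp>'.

Under the risk-neutral measure, an up-move has probability p* = (R−d)/(u−d) = 0.9036 and values discount at R = 1.37.
Terminal values V(3,·): V(3,0)=49.5922, V(3,1)=14.8156, V(3,2)=0.0000, V(3,3)=0.0000
  t=2,j=0: stock 41.8996 → up 60.7544 (V=14.8156), down 25.9778 (V=49.5922). Price 13.2610; hedge Δ=-1.0000, bond B=55.1606.
  t=2,j=1: stock 97.9910 → up 142.0869 (V=0.0000), down 60.7544 (V=14.8156). Price 1.0423; hedge Δ=-0.1822, bond B=18.8924.
  t=2,j=2: stock 229.1725 → up 332.3001 (V=0.0000), down 142.0870 (V=0.0000). Price 0.0000; hedge Δ=0.0000, bond B=0.0000.
  t=1,j=0: stock 67.5800 → up 97.9910 (V=1.0423), down 41.8996 (V=13.2610). Price 1.6205; hedge Δ=-0.2178, bond B=16.3417.
  t=1,j=1: stock 158.0500 → up 229.1725 (V=0.0000), down 97.9910 (V=1.0423). Price 0.0733; hedge Δ=-0.0079, bond B=1.3292.
  t=0,j=0: stock 109.0000 → up 158.0500 (V=0.0733), down 67.5800 (V=1.6205). Price 0.1624; hedge Δ=-0.0171, bond B=2.0264.
Check: Δ(0,0)·S0 + B(0,0) = 0.1624 = V0.

(0,0): Delta=-0.0171 Bond=2.0264
(1,0): Delta=-0.2178 Bond=16.3417
(1,1): Delta=-0.0079 Bond=1.3292
(2,0): Delta=-1.0000 Bond=55.1606
(2,1): Delta=-0.1822 Bond=18.8924
(2,2): Delta=0.0000 Bond=0.0000
V0=0.1624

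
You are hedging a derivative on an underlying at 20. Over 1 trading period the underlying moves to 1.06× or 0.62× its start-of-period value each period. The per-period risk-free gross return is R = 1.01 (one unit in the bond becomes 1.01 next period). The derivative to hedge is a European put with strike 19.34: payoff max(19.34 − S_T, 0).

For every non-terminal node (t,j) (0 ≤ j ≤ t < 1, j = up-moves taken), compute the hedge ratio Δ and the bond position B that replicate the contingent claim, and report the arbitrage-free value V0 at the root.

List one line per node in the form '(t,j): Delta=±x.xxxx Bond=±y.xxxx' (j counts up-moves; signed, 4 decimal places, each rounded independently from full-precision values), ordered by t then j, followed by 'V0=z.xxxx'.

Since d<R<u, set p* = (R−d)/(u−d) = 0.8864; price each node as the discounted p*-expectation of its children.
Terminal values V(1,·): V(1,0)=6.9400, V(1,1)=0.0000
(0,0): S=20.0000. Δ = (V_up−V_dn)/(S_up−S_dn) = (0.0000−6.9400)/(21.2000−12.4000) = -0.7886. V = [p*·0.0000 + (1−p*)·6.9400]/1.01 = 0.7808. B = V − Δ·S = 16.5536.
The time-0 hedge costs 0.7808, which is the no-arbitrage price.

(0,0): Delta=-0.7886 Bond=16.5536
V0=0.7808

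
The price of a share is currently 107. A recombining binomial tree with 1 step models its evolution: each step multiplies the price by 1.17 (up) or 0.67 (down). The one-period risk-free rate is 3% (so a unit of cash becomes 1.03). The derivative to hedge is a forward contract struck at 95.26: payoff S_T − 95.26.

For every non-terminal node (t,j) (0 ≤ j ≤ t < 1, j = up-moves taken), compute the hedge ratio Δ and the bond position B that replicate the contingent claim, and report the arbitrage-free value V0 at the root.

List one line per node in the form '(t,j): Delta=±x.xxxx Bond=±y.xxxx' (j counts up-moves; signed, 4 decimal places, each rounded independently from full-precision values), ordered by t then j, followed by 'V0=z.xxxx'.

Risk-neutral probability p* = (R−d)/(u−d) = (1.03−0.67)/(1.17−0.67) = 0.7200.
At expiry t=1: V(1,0)=-23.5700, V(1,1)=29.9300
Node (0,0) S=107.0000: V=(p*·29.9300+(1−p*)·-23.5700)/1.03=14.5146; Δ=(29.9300−-23.5700)/(125.1900−71.6900)=1.0000; B=V−Δ·S=-92.4854
Self-financing check: at every node Δ·S+B equals the discounted successor values.

(0,0): Delta=1.0000 Bond=-92.4854
V0=14.5146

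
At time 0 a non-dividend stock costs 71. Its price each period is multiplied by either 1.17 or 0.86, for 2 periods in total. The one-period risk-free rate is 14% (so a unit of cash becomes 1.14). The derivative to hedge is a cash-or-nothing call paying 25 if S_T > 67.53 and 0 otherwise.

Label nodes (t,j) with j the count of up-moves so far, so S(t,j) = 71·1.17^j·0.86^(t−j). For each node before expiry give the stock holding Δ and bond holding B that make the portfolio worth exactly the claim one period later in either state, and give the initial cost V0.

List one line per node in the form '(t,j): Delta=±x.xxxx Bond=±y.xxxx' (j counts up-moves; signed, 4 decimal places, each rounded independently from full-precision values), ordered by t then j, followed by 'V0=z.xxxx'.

(0,0): Delta=0.0964 Bond=12.2106
(1,0): Delta=1.3208 Bond=-60.8376
(1,1): Delta=0.0000 Bond=21.9298
V0=19.0565

Risk-neutral probability p* = (R−d)/(u−d) = (1.14−0.86)/(1.17−0.86) = 0.9032.
Terminal values V(2,·): V(2,0)=0.0000, V(2,1)=25.0000, V(2,2)=25.0000
Node (1,0) S=61.0600: V=(p*·25.0000+(1−p*)·0.0000)/1.14=19.8076; Δ=(25.0000−0.0000)/(71.4402−52.5116)=1.3208; B=V−Δ·S=-60.8376
Node (1,1) S=83.0700: V=(p*·25.0000+(1−p*)·25.0000)/1.14=21.9298; Δ=(25.0000−25.0000)/(97.1919−71.4402)=0.0000; B=V−Δ·S=21.9298
Node (0,0) S=71.0000: V=(p*·21.9298+(1−p*)·19.8076)/1.14=19.0565; Δ=(21.9298−19.8076)/(83.0700−61.0600)=0.0964; B=V−Δ·S=12.2106
Root portfolio cost Δ·71+B reproduces V0=19.0565.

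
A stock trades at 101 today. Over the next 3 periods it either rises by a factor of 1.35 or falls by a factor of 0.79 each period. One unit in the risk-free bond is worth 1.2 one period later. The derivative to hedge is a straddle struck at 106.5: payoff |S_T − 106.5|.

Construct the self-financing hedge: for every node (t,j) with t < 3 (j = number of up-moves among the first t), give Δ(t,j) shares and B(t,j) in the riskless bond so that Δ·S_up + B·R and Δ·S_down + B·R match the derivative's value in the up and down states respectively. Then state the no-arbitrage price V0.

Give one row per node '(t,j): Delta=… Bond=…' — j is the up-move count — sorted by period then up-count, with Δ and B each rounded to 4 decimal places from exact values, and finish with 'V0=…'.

The replicating-portfolio and risk-neutral prices coincide; use p* = (1.2−0.79)/(1.35−0.79) = 0.7321 for the latter.
Payoff layer (t=3): V(3,0)=56.7031, V(3,1)=21.4040, V(3,2)=38.9173, V(3,3)=141.9979
(2,0): S=63.0341. Δ = (V_up−V_dn)/(S_up−S_dn) = (21.4040−56.7031)/(85.0960−49.7969) = -1.0000. V = [p*·21.4040 + (1−p*)·56.7031]/1.2 = 25.7159. B = V − Δ·S = 88.7500.
(2,1): S=107.7165. Δ = (V_up−V_dn)/(S_up−S_dn) = (38.9173−21.4040)/(145.4173−85.0960) = 0.2903. V = [p*·38.9173 + (1−p*)·21.4040]/1.2 = 28.5218. B = V − Δ·S = -2.7519.
(2,2): S=184.0725. Δ = (V_up−V_dn)/(S_up−S_dn) = (141.9979−38.9173)/(248.4979−145.4173) = 1.0000. V = [p*·141.9979 + (1−p*)·38.9173]/1.2 = 95.3225. B = V − Δ·S = -88.7500.
(1,0): S=79.7900. Δ = (V_up−V_dn)/(S_up−S_dn) = (28.5218−25.7159)/(107.7165−63.0341) = 0.0628. V = [p*·28.5218 + (1−p*)·25.7159]/1.2 = 23.1419. B = V − Δ·S = 18.1313.
(1,1): S=136.3500. Δ = (V_up−V_dn)/(S_up−S_dn) = (95.3225−28.5218)/(184.0725−107.7165) = 0.8749. V = [p*·95.3225 + (1−p*)·28.5218]/1.2 = 64.5246. B = V − Δ·S = -54.7623.
(0,0): S=101.0000. Δ = (V_up−V_dn)/(S_up−S_dn) = (64.5246−23.1419)/(136.3500−79.7900) = 0.7317. V = [p*·64.5246 + (1−p*)·23.1419]/1.2 = 44.5333. B = V − Δ·S = -29.3644.
Self-financing check: at every node Δ·S+B equals the discounted successor values.

(0,0): Delta=0.7317 Bond=-29.3644
(1,0): Delta=0.0628 Bond=18.1313
(1,1): Delta=0.8749 Bond=-54.7623
(2,0): Delta=-1.0000 Bond=88.7500
(2,1): Delta=0.2903 Bond=-2.7519
(2,2): Delta=1.0000 Bond=-88.7500
V0=44.5333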